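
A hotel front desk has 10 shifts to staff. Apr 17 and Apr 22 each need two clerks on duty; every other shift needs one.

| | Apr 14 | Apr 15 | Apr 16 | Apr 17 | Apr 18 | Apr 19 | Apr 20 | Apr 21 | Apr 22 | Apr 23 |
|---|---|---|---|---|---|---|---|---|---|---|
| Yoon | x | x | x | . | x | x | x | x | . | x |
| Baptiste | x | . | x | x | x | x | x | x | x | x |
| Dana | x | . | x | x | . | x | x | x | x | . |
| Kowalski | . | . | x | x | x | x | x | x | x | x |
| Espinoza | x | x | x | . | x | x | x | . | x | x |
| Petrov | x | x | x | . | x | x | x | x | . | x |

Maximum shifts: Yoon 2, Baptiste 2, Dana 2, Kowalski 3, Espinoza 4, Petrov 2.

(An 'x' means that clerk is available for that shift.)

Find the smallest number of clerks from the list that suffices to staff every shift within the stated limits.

5

12 slots to fill and no one can take more than 4, so at least ⌈12/4⌉ = 3 clerks are needed.
Any 4 clerks together have capacity at most 4+3+2+2 = 11 < 12 slots, so 4 can never suffice.
Yoon, Baptiste, Dana, Kowalski, and Espinoza alone can cover everything: Apr 14→Yoon, Apr 15→Yoon, Apr 16→Kowalski, Apr 17→Baptiste+Dana, Apr 18→Baptiste, Apr 19→Espinoza, Apr 20→Espinoza, Apr 21→Dana, Apr 22→Kowalski+Espinoza, Apr 23→Kowalski.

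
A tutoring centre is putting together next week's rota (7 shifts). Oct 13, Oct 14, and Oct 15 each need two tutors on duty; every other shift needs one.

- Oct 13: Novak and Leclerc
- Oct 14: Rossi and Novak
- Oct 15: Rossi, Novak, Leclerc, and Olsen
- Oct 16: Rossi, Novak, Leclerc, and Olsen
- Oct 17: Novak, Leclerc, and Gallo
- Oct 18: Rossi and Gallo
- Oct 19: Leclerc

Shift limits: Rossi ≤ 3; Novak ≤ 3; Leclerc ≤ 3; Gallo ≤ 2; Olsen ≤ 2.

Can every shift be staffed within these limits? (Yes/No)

Oct 13 can only be covered by Novak and Leclerc, so that assignment is forced.
Oct 14 can only be covered by Rossi and Novak, so that assignment is forced.
Oct 19 can only be covered by Leclerc, so that assignment is forced.
One valid schedule: Oct 13→Novak+Leclerc, Oct 14→Rossi+Novak, Oct 15→Leclerc+Olsen, Oct 16→Rossi, Oct 17→Novak, Oct 18→Rossi, Oct 19→Leclerc.
Loads: Rossi 3/3, Novak 3/3, Leclerc 3/3, Gallo 0/2, Olsen 1/2 — all within limits.

Yes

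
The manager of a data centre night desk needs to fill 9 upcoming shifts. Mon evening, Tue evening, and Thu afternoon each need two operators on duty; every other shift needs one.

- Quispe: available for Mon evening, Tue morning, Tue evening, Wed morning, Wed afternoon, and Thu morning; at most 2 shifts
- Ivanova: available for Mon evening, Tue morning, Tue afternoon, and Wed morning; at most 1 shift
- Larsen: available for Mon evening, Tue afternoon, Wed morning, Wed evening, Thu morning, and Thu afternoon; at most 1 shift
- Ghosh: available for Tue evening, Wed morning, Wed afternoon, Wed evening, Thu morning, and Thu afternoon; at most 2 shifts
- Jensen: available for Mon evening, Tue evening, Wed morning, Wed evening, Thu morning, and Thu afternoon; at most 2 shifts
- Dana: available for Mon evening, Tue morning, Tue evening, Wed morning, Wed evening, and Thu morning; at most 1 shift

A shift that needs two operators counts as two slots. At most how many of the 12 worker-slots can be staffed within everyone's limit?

Total capacity across all operators is 2+1+1+2+2+1 = 9, and 12 slots are needed, so at most 9 can be filled.
An assignment achieving 9: Mon evening→Dana, Tue morning→Quispe, Tue afternoon→Ivanova, Tue evening→Ghosh+Jensen, Wed afternoon→Quispe, Wed evening→Jensen, Thu afternoon→Larsen+Ghosh.
Loads: Quispe 2/2, Ivanova 1/1, Larsen 1/1, Ghosh 2/2, Jensen 2/2, Dana 1/1.

9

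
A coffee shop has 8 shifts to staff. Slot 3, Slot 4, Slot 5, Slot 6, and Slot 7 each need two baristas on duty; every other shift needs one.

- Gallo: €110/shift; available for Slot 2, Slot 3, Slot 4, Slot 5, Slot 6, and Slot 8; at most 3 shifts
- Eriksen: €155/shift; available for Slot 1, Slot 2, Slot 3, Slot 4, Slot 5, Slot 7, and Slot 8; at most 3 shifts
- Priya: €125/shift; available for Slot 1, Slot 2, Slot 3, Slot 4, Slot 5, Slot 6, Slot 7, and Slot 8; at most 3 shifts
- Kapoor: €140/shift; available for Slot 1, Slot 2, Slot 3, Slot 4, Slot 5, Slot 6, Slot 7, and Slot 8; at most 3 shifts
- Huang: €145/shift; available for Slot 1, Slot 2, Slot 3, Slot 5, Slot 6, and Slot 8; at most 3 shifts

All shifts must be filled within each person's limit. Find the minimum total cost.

€1715

Picking the cheapest available barista for each shift independently would cost €1550, but that ignores the shift limits.
An optimal schedule: Slot 1→Priya, Slot 2→Gallo, Slot 3→Kapoor+Huang, Slot 4→Gallo+Priya, Slot 5→Huang+Eriksen, Slot 6→Kapoor+Huang, Slot 7→Priya+Kapoor, Slot 8→Gallo.
Total: 125 + 110 + 140 + 145 + 110 + 125 + 145 + 155 + 140 + 145 + 125 + 140 + 110 = €1715.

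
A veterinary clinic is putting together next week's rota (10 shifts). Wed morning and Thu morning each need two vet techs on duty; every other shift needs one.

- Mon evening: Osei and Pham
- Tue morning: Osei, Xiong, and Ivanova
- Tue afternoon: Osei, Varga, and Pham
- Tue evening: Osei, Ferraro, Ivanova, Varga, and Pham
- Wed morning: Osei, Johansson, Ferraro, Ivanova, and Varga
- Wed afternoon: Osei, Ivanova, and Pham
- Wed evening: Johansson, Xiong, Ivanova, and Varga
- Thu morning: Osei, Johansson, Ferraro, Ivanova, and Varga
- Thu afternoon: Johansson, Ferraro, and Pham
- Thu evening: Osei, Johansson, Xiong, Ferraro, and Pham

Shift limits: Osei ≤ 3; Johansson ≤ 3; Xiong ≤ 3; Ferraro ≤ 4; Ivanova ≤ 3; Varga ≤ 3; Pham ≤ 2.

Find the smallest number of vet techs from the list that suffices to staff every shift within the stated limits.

12 slots to fill and no one can take more than 4, so at least ⌈12/4⌉ = 3 vet techs are needed.
Any 3 vet techs together have capacity at most 4+3+3 = 10 < 12 slots, so 3 can never suffice.
Osei, Johansson, Xiong, and Ferraro alone can cover everything: Mon evening→Osei, Tue morning→Xiong, Tue afternoon→Osei, Tue evening→Ferraro, Wed morning→Johansson+Ferraro, Wed afternoon→Osei, Wed evening→Johansson, Thu morning→Johansson+Ferraro, Thu afternoon→Ferraro, Thu evening→Xiong.

4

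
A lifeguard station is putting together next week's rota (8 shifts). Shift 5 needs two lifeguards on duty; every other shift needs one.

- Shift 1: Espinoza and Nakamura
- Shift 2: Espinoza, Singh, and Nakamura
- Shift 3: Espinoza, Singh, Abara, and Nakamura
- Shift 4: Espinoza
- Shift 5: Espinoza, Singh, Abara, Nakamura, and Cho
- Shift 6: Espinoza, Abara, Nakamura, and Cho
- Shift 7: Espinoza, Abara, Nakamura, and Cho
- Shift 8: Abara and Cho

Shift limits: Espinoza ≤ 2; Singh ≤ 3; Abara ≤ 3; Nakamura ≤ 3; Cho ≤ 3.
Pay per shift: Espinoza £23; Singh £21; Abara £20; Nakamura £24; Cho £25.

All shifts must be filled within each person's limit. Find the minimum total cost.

Shift 4 can only be covered by Espinoza, so that assignment is forced.
Picking the cheapest available lifeguard for each shift independently would cost £188, but that ignores the shift limits.
An optimal schedule: Shift 1→Espinoza, Shift 2→Singh, Shift 3→Singh, Shift 4→Espinoza, Shift 5→Singh+Nakamura, Shift 6→Abara, Shift 7→Abara, Shift 8→Abara.
Total: 23 + 21 + 21 + 23 + 21 + 24 + 20 + 20 + 20 = £193.

£193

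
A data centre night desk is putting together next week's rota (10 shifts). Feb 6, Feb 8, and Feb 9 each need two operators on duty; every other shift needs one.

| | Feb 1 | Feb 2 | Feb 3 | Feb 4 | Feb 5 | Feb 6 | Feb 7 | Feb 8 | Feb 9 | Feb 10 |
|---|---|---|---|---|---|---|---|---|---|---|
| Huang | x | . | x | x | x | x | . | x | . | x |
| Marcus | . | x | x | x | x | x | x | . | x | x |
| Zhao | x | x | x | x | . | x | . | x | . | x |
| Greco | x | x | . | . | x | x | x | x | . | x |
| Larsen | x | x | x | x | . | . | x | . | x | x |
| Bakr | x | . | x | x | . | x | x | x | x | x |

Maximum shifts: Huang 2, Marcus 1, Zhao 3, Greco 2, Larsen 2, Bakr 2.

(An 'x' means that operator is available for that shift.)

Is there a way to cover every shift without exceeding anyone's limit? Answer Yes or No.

No

Total capacity is 2+1+3+2+2+2 = 12 but 13 worker-slots are needed — infeasible.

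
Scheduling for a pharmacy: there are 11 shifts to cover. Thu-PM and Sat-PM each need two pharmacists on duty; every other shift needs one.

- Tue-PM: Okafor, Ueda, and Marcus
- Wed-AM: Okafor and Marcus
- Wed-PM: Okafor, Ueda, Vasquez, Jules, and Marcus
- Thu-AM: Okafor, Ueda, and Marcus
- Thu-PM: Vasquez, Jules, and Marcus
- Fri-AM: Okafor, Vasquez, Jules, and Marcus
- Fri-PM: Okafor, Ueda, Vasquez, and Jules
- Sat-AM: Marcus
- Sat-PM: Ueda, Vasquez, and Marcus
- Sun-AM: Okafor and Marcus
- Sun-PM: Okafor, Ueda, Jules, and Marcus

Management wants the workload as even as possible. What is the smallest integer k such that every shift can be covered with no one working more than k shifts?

3

With 5 pharmacists and 13 worker-slots to fill, someone must work at least ⌈13/5⌉ = 3 shifts, so k ≥ 3.
k = 3 works: Tue-PM→Okafor, Wed-AM→Okafor, Wed-PM→Jules, Thu-AM→Ueda, Thu-PM→Vasquez+Jules, Fri-AM→Vasquez, Fri-PM→Ueda, Sat-AM→Marcus, Sat-PM→Ueda+Vasquez, Sun-AM→Okafor, Sun-PM→Jules.
Loads: Okafor 3, Ueda 3, Vasquez 3, Jules 3, Marcus 1 — all ≤ 3.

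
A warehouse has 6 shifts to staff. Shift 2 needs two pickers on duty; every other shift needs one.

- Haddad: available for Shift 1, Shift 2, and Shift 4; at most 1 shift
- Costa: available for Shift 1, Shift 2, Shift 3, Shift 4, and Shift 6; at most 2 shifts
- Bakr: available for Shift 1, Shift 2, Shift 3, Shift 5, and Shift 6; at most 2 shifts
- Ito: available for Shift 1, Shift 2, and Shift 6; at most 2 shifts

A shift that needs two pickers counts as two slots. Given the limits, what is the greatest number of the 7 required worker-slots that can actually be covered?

7

Total capacity across all pickers is 1+2+2+2 = 7, and 7 slots are needed, so at most 7 can be filled.
An assignment achieving 7: Shift 1→Ito, Shift 2→Bakr+Ito, Shift 3→Costa, Shift 4→Haddad, Shift 5→Bakr, Shift 6→Costa.
Loads: Haddad 1/1, Costa 2/2, Bakr 2/2, Ito 2/2.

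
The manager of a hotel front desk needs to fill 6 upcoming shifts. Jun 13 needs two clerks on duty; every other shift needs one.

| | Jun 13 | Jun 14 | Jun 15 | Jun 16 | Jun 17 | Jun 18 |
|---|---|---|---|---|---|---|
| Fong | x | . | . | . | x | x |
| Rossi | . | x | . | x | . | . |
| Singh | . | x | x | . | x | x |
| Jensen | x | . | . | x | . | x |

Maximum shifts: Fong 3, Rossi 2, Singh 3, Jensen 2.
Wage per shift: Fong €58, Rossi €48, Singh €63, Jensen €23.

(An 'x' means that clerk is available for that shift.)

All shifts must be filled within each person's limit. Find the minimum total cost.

Jun 13 can only be covered by Fong and Jensen, so that assignment is forced.
Jun 15 can only be covered by Singh, so that assignment is forced.
Picking the cheapest available clerk for each shift independently would cost €296, but that ignores the shift limits.
An optimal schedule: Jun 13→Jensen+Fong, Jun 14→Rossi, Jun 15→Singh, Jun 16→Rossi, Jun 17→Fong, Jun 18→Jensen.
Total: 23 + 58 + 48 + 63 + 48 + 58 + 23 = €321.

€321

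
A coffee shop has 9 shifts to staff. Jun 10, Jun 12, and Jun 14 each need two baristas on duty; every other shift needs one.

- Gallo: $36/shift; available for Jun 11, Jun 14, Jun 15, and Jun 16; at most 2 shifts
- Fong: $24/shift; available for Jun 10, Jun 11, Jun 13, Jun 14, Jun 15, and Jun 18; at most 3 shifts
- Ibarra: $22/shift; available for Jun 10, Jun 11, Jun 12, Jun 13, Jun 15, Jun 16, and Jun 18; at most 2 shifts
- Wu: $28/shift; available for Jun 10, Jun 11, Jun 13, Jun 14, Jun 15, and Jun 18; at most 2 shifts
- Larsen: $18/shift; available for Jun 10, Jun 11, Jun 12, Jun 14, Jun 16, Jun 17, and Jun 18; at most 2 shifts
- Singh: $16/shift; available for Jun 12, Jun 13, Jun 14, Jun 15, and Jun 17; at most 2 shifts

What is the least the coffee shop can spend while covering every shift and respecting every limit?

Picking the cheapest available barista for each shift independently would cost $210, but that ignores the shift limits.
An optimal schedule: Jun 10→Fong+Wu, Jun 11→Fong, Jun 12→Singh+Larsen, Jun 13→Ibarra, Jun 14→Wu+Gallo, Jun 15→Fong, Jun 16→Larsen, Jun 17→Singh, Jun 18→Ibarra.
Total: 24 + 28 + 24 + 16 + 18 + 22 + 28 + 36 + 24 + 18 + 16 + 22 = $276.

$276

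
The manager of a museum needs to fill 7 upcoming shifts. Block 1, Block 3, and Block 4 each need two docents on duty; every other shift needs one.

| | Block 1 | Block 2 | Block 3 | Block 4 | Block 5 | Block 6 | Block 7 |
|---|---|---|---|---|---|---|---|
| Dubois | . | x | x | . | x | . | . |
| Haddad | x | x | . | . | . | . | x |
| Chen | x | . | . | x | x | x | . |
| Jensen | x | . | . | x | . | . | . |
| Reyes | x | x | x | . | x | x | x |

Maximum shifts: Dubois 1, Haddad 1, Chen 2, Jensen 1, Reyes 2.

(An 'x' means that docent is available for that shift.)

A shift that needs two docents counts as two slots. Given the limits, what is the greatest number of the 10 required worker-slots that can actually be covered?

7

Total capacity across all docents is 1+1+2+1+2 = 7, and 10 slots are needed, so at most 7 can be filled.
An assignment achieving 7: Block 2→Reyes, Block 3→Dubois+Reyes, Block 4→Chen+Jensen, Block 6→Chen, Block 7→Haddad.
Loads: Dubois 1/1, Haddad 1/1, Chen 2/2, Jensen 1/1, Reyes 2/2.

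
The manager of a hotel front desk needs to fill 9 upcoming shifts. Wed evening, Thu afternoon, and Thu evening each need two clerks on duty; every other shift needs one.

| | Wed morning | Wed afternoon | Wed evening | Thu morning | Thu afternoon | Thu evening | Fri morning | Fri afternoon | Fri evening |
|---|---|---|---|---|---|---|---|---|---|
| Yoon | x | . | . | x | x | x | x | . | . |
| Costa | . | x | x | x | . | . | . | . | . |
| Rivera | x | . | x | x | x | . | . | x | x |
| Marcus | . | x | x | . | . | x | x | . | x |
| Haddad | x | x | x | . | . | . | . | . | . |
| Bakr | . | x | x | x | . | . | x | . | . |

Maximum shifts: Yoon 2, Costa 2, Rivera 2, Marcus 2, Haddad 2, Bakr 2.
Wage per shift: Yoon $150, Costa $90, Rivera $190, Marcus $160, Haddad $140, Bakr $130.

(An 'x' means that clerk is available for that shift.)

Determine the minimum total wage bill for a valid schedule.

$1720

Thu afternoon can only be covered by Yoon and Rivera, so that assignment is forced.
Thu evening can only be covered by Yoon and Marcus, so that assignment is forced.
Fri afternoon can only be covered by Rivera, so that assignment is forced.
Picking the cheapest available clerk for each shift independently would cost $1670, but that ignores the shift limits.
An optimal schedule: Wed morning→Haddad, Wed afternoon→Costa, Wed evening→Haddad+Bakr, Thu morning→Costa, Thu afternoon→Yoon+Rivera, Thu evening→Yoon+Marcus, Fri morning→Bakr, Fri afternoon→Rivera, Fri evening→Marcus.
Total: 140 + 90 + 140 + 130 + 90 + 150 + 190 + 150 + 160 + 130 + 190 + 160 = $1720.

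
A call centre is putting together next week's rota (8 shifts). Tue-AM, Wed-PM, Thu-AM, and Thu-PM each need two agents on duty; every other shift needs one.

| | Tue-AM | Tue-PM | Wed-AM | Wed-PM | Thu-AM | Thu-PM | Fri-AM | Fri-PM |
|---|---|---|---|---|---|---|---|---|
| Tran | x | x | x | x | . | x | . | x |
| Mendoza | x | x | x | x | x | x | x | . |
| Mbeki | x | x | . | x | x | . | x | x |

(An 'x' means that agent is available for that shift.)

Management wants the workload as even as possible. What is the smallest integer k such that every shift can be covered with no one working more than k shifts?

4

With 3 agents and 12 worker-slots to fill, someone must work at least ⌈12/3⌉ = 4 shifts, so k ≥ 4.
k = 4 works: Tue-AM→Tran+Mbeki, Tue-PM→Mbeki, Wed-AM→Tran, Wed-PM→Mendoza+Mbeki, Thu-AM→Mendoza+Mbeki, Thu-PM→Tran+Mendoza, Fri-AM→Mendoza, Fri-PM→Tran.
Loads: Tran 4, Mendoza 4, Mbeki 4 — all ≤ 4.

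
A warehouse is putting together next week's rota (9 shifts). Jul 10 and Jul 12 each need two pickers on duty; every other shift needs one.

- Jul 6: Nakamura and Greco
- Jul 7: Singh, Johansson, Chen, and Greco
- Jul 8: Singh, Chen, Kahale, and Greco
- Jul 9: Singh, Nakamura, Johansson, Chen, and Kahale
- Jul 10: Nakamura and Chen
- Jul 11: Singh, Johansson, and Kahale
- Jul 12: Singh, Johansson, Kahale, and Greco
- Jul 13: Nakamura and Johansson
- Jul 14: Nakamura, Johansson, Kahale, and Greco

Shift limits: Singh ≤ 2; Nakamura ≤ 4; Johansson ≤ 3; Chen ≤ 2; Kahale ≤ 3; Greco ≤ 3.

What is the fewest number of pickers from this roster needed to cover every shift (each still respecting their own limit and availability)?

4

11 slots to fill and no one can take more than 4, so at least ⌈11/4⌉ = 3 pickers are needed.
Any 3 pickers together have capacity at most 4+3+3 = 10 < 11 slots, so 3 can never suffice.
Singh, Nakamura, Johansson, and Chen alone can cover everything: Jul 6→Nakamura, Jul 7→Johansson, Jul 8→Singh, Jul 9→Chen, Jul 10→Nakamura+Chen, Jul 11→Johansson, Jul 12→Singh+Johansson, Jul 13→Nakamura, Jul 14→Nakamura.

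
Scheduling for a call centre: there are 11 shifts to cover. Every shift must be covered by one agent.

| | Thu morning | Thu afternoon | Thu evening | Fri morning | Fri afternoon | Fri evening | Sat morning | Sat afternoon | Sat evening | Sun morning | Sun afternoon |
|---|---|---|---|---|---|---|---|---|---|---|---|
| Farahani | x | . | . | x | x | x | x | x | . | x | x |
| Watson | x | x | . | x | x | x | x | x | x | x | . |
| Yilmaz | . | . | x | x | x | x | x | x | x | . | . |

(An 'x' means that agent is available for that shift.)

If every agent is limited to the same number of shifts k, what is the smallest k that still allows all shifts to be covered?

With 3 agents and 11 worker-slots to fill, someone must work at least ⌈11/3⌉ = 4 shifts, so k ≥ 4.
k = 4 works: Thu morning→Farahani, Thu afternoon→Watson, Thu evening→Yilmaz, Fri morning→Farahani, Fri afternoon→Watson, Fri evening→Watson, Sat morning→Yilmaz, Sat afternoon→Yilmaz, Sat evening→Watson, Sun morning→Farahani, Sun afternoon→Farahani.
Loads: Farahani 4, Watson 4, Yilmaz 3 — all ≤ 4.

4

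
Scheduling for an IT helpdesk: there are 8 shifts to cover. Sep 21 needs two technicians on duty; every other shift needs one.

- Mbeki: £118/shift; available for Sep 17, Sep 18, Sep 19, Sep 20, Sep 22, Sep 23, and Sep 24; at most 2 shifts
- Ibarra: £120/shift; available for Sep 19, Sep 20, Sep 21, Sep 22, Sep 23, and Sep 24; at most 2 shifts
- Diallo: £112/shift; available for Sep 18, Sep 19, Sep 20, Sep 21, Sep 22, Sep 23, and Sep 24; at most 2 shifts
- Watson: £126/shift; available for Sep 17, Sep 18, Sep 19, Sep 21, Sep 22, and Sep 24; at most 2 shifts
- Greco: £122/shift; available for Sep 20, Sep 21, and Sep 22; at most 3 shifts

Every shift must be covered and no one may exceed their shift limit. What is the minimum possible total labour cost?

£1066

Picking the cheapest available technician for each shift independently would cost £1022, but that ignores the shift limits.
An optimal schedule: Sep 17→Mbeki, Sep 18→Diallo, Sep 19→Mbeki, Sep 20→Greco, Sep 21→Ibarra+Greco, Sep 22→Greco, Sep 23→Diallo, Sep 24→Ibarra.
Total: 118 + 112 + 118 + 122 + 120 + 122 + 122 + 112 + 120 = £1066.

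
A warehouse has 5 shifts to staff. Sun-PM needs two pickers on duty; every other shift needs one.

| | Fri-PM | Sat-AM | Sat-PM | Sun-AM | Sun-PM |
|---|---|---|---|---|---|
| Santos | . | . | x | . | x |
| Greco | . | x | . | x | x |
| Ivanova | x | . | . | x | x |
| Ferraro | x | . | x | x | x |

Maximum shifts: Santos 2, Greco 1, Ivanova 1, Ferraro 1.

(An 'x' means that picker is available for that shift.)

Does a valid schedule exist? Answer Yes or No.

Shifts {Fri-PM, Sat-AM, Sun-AM, Sun-PM} need 5 worker-slots in total, but the pickers available for any of those shifts (Santos, Greco, Ivanova, and Ferraro) can supply at most 4 among them. So no valid schedule exists.

No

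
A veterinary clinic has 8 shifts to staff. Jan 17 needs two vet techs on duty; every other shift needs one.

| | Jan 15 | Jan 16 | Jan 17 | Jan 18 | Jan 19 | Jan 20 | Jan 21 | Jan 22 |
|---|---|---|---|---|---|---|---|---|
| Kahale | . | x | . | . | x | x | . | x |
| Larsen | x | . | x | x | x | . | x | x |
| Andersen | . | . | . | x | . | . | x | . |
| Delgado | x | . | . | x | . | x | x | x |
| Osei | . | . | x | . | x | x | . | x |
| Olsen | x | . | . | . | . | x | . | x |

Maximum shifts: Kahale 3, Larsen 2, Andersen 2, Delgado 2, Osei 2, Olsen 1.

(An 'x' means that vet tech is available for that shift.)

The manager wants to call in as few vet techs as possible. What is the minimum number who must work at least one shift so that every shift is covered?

4

9 slots to fill and no one can take more than 3, so at least ⌈9/3⌉ = 3 vet techs are needed.
Any 3 vet techs together have capacity at most 3+2+2 = 7 < 9 slots, so 3 can never suffice.
Kahale, Larsen, Andersen, and Osei alone can cover everything: Jan 15→Larsen, Jan 16→Kahale, Jan 17→Larsen+Osei, Jan 18→Andersen, Jan 19→Kahale, Jan 20→Kahale, Jan 21→Andersen, Jan 22→Osei.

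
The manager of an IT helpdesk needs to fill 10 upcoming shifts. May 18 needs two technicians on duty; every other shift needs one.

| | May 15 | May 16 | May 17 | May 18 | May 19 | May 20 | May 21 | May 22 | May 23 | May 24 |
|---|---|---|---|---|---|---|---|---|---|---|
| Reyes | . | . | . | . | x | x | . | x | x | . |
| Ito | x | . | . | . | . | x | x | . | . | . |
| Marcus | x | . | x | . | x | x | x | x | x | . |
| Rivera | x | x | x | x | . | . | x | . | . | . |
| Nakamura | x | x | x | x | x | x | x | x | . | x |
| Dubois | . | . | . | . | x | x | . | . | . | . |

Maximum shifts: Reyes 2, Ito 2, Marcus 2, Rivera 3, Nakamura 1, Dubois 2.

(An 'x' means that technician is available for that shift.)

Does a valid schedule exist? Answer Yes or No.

No

Total capacity is 12 and 11 slots are needed, so capacity alone doesn't rule it out.
Shifts {May 18, May 24} need 3 worker-slots in total, but the technicians available for any of those shifts (Rivera and Nakamura) can supply at most 2 among them. So no valid schedule exists.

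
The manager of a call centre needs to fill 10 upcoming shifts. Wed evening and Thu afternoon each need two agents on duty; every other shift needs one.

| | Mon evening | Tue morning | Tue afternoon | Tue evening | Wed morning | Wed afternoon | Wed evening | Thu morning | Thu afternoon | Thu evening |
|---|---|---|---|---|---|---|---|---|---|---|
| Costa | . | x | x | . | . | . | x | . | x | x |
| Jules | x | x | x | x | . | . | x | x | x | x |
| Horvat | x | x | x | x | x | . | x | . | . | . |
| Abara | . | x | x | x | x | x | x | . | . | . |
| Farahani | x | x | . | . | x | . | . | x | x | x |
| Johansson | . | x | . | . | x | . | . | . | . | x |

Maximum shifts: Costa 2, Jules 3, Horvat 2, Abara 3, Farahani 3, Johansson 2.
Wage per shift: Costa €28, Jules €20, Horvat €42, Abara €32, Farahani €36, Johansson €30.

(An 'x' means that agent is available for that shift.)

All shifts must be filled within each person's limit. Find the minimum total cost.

Wed afternoon can only be covered by Abara, so that assignment is forced.
Picking the cheapest available agent for each shift independently would cost €278, but that ignores the shift limits.
An optimal schedule: Mon evening→Jules, Tue morning→Farahani, Tue afternoon→Abara, Tue evening→Jules, Wed morning→Johansson, Wed afternoon→Abara, Wed evening→Costa+Abara, Thu morning→Jules, Thu afternoon→Costa+Farahani, Thu evening→Johansson.
Total: 20 + 36 + 32 + 20 + 30 + 32 + 28 + 32 + 20 + 28 + 36 + 30 = €344.

€344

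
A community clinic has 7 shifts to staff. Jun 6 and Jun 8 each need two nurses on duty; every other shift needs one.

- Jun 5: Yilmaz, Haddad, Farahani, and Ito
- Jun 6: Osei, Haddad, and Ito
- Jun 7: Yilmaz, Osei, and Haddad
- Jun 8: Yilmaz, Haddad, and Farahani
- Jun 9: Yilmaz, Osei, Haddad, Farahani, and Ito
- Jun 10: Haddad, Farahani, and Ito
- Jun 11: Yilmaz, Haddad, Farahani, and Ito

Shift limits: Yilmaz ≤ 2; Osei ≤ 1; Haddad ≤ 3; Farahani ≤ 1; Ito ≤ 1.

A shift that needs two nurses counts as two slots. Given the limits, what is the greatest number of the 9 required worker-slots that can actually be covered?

8

Total capacity across all nurses is 2+1+3+1+1 = 8, and 9 slots are needed, so at most 8 can be filled.
An assignment achieving 8: Jun 5→Farahani, Jun 6→Osei+Haddad, Jun 7→Yilmaz, Jun 8→Yilmaz+Haddad, Jun 10→Haddad, Jun 11→Ito.
Loads: Yilmaz 2/2, Osei 1/1, Haddad 3/3, Farahani 1/1, Ito 1/1.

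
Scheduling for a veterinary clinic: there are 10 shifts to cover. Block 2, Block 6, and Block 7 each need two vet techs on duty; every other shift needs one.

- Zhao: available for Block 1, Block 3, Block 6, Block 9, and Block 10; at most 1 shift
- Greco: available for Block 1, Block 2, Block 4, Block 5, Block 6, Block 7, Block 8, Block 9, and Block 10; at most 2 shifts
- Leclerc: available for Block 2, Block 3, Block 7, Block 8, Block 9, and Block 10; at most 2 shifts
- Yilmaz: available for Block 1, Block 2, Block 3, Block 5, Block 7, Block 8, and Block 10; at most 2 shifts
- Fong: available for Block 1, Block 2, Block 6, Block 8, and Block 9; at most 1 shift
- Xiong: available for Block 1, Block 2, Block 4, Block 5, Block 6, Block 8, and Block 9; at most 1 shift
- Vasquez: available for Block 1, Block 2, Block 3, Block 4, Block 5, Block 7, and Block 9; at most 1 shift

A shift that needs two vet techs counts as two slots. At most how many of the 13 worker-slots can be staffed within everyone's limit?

Total capacity across all vet techs is 1+2+2+2+1+1+1 = 10, and 13 slots are needed, so at most 10 can be filled.
An assignment achieving 10: Block 1→Vasquez, Block 3→Zhao, Block 4→Greco, Block 5→Greco, Block 6→Fong+Xiong, Block 7→Leclerc+Yilmaz, Block 8→Yilmaz, Block 10→Leclerc.
Loads: Zhao 1/1, Greco 2/2, Leclerc 2/2, Yilmaz 2/2, Fong 1/1, Xiong 1/1, Vasquez 1/1.

10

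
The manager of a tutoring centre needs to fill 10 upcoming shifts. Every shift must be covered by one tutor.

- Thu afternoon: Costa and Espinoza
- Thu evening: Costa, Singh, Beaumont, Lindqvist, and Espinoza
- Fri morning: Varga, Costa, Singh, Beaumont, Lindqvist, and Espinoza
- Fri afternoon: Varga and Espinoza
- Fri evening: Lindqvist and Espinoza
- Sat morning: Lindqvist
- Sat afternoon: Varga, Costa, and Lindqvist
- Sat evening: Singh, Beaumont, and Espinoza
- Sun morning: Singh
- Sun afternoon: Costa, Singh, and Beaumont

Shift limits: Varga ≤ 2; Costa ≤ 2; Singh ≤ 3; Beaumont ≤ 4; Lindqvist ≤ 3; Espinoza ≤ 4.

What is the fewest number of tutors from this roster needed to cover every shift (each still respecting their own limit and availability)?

3

10 slots to fill and no one can take more than 4, so at least ⌈10/4⌉ = 3 tutors are needed.
Singh, Lindqvist, and Espinoza alone can cover everything: Thu afternoon→Espinoza, Thu evening→Espinoza, Fri morning→Espinoza, Fri afternoon→Espinoza, Fri evening→Lindqvist, Sat morning→Lindqvist, Sat afternoon→Lindqvist, Sat evening→Singh, Sun morning→Singh, Sun afternoon→Singh.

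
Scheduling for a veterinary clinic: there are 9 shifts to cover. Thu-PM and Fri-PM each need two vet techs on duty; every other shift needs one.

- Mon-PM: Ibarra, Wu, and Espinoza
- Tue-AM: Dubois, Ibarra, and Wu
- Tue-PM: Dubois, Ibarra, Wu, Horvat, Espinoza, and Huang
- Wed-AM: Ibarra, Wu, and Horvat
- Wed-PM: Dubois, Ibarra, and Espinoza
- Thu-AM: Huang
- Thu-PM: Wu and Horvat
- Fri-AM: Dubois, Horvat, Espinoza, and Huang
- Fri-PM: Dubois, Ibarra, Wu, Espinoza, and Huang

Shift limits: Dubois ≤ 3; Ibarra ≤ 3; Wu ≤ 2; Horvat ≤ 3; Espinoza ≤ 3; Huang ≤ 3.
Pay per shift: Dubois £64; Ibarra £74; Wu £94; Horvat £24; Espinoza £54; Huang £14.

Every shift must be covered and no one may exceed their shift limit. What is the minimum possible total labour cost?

£434

Thu-AM can only be covered by Huang, so that assignment is forced.
Thu-PM can only be covered by Wu and Horvat, so that assignment is forced.
Picking the cheapest available vet tech for each shift independently would cost £424, but that ignores the shift limits.
An optimal schedule: Mon-PM→Espinoza, Tue-AM→Dubois, Tue-PM→Horvat, Wed-AM→Horvat, Wed-PM→Espinoza, Thu-AM→Huang, Thu-PM→Horvat+Wu, Fri-AM→Huang, Fri-PM→Huang+Espinoza.
Total: 54 + 64 + 24 + 24 + 54 + 14 + 24 + 94 + 14 + 14 + 54 = £434.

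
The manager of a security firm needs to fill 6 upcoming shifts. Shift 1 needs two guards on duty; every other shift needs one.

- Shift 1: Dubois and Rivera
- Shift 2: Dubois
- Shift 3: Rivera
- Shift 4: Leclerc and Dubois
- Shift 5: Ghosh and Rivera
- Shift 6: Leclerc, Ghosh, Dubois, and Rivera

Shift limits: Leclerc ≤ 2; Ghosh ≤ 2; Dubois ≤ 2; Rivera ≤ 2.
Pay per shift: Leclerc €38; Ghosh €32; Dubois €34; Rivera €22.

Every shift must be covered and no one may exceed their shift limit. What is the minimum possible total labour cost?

Shift 1 can only be covered by Dubois and Rivera, so that assignment is forced.
Shift 2 can only be covered by Dubois, so that assignment is forced.
Shift 3 can only be covered by Rivera, so that assignment is forced.
Picking the cheapest available guard for each shift independently would cost €190, but that ignores the shift limits.
An optimal schedule: Shift 1→Rivera+Dubois, Shift 2→Dubois, Shift 3→Rivera, Shift 4→Leclerc, Shift 5→Ghosh, Shift 6→Ghosh.
Total: 22 + 34 + 34 + 22 + 38 + 32 + 32 = €214.

€214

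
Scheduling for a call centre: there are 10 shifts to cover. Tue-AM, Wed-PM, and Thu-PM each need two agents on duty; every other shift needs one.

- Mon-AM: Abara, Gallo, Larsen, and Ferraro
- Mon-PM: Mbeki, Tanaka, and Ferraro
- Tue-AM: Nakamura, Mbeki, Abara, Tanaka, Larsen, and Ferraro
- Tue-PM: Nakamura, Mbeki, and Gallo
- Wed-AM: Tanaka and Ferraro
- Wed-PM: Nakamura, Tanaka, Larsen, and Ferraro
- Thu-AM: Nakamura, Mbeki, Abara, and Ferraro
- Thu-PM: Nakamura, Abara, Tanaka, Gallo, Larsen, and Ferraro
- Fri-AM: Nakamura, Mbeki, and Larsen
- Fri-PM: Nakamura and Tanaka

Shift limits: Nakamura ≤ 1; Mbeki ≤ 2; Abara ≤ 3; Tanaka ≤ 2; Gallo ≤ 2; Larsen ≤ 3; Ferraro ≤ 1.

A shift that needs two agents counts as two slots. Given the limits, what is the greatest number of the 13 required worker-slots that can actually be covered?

Total capacity across all agents is 1+2+3+2+2+3+1 = 14, and 13 slots are needed, so at most 13 can be filled.
An assignment achieving 13: Mon-AM→Abara, Mon-PM→Mbeki, Tue-AM→Abara+Larsen, Tue-PM→Mbeki, Wed-AM→Tanaka, Wed-PM→Tanaka+Larsen, Thu-AM→Abara, Thu-PM→Gallo+Ferraro, Fri-AM→Larsen, Fri-PM→Nakamura.
Loads: Nakamura 1/1, Mbeki 2/2, Abara 3/3, Tanaka 2/2, Gallo 1/2, Larsen 3/3, Ferraro 1/1.

13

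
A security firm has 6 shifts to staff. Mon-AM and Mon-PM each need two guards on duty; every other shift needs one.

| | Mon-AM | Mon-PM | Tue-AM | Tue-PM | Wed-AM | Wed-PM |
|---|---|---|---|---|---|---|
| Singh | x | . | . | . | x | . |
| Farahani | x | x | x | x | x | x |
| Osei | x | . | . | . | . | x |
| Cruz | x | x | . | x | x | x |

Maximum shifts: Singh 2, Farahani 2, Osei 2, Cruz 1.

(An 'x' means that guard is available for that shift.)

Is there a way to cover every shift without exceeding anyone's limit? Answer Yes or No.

Shifts {Mon-PM, Tue-AM, Tue-PM} need 4 worker-slots in total, but the guards available for any of those shifts (Farahani and Cruz) can supply at most 3 among them. So no valid schedule exists.

No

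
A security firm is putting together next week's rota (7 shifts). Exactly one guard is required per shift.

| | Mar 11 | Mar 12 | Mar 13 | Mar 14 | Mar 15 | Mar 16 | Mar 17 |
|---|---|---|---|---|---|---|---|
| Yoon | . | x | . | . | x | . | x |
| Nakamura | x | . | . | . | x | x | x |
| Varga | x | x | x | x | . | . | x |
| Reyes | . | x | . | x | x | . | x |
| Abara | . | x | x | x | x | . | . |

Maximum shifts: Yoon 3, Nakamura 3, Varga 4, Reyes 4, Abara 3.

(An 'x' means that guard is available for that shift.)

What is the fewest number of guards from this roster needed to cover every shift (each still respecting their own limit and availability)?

2

7 slots to fill and no one can take more than 4, so at least ⌈7/4⌉ = 2 guards are needed.
Nakamura and Varga alone can cover everything: Mar 11→Nakamura, Mar 12→Varga, Mar 13→Varga, Mar 14→Varga, Mar 15→Nakamura, Mar 16→Nakamura, Mar 17→Varga.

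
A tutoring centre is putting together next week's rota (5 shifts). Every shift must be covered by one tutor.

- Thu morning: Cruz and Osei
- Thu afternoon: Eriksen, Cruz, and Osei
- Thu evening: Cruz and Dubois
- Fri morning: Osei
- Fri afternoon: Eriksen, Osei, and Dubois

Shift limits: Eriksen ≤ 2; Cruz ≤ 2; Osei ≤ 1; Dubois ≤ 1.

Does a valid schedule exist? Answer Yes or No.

Yes

Fri morning can only be covered by Osei, so that assignment is forced.
One valid schedule: Thu morning→Cruz, Thu afternoon→Eriksen, Thu evening→Cruz, Fri morning→Osei, Fri afternoon→Eriksen.
Loads: Eriksen 2/2, Cruz 2/2, Osei 1/1, Dubois 0/1 — all within limits.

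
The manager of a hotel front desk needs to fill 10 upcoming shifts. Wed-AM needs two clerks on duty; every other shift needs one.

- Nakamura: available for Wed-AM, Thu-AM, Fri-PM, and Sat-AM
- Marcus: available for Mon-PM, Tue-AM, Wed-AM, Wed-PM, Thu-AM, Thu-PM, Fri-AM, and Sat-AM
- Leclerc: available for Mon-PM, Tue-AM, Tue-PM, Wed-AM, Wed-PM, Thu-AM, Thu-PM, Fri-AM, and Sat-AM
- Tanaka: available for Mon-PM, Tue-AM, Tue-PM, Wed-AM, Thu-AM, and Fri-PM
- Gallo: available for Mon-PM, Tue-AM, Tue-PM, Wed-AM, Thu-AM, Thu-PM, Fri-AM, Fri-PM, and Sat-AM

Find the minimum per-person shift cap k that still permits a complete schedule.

With 5 clerks and 11 worker-slots to fill, someone must work at least ⌈11/5⌉ = 3 shifts, so k ≥ 3.
k = 3 works: Mon-PM→Leclerc, Tue-AM→Leclerc, Tue-PM→Leclerc, Wed-AM→Tanaka+Gallo, Wed-PM→Marcus, Thu-AM→Nakamura, Thu-PM→Marcus, Fri-AM→Marcus, Fri-PM→Nakamura, Sat-AM→Nakamura.
Loads: Nakamura 3, Marcus 3, Leclerc 3, Tanaka 1, Gallo 1 — all ≤ 3.

3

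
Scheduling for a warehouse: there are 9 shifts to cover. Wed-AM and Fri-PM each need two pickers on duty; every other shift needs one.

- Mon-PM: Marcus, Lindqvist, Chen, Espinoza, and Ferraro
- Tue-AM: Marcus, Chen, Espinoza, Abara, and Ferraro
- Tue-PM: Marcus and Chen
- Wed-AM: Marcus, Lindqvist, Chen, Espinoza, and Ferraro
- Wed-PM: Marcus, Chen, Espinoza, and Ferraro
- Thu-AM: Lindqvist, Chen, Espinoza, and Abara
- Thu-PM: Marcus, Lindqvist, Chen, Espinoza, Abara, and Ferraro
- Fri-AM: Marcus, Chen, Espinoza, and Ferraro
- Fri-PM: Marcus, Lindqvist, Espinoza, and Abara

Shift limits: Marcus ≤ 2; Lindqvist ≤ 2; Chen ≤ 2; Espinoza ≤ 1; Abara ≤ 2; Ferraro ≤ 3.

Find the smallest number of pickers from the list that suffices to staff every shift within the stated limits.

5

11 slots to fill and no one can take more than 3, so at least ⌈11/3⌉ = 4 pickers are needed.
Any 4 pickers together have capacity at most 3+2+2+2 = 9 < 11 slots, so 4 can never suffice.
Marcus, Lindqvist, Chen, Abara, and Ferraro alone can cover everything: Mon-PM→Ferraro, Tue-AM→Abara, Tue-PM→Marcus, Wed-AM→Chen+Ferraro, Wed-PM→Marcus, Thu-AM→Lindqvist, Thu-PM→Ferraro, Fri-AM→Chen, Fri-PM→Lindqvist+Abara.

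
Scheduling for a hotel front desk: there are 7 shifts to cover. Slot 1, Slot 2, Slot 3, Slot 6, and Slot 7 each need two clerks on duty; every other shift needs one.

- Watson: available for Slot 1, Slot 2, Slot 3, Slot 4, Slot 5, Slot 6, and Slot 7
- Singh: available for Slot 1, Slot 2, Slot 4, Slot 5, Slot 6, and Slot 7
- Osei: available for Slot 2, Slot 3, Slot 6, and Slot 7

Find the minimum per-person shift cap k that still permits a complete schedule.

With 3 clerks and 12 worker-slots to fill, someone must work at least ⌈12/3⌉ = 4 shifts, so k ≥ 4.
k = 4 works: Slot 1→Watson+Singh, Slot 2→Singh+Osei, Slot 3→Watson+Osei, Slot 4→Watson, Slot 5→Watson, Slot 6→Singh+Osei, Slot 7→Singh+Osei.
Loads: Watson 4, Singh 4, Osei 4 — all ≤ 4.

4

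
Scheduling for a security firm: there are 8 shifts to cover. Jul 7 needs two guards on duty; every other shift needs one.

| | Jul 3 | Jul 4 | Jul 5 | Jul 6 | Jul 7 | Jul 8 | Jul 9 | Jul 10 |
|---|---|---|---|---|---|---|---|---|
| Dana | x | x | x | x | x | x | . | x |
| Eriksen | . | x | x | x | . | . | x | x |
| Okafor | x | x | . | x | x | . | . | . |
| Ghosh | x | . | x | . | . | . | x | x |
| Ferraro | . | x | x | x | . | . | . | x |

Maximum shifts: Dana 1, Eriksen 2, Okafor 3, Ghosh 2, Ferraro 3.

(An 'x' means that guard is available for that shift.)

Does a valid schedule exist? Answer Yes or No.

No

Total capacity is 11 and 9 slots are needed, so capacity alone doesn't rule it out.
Shifts {Jul 7, Jul 8} need 3 worker-slots in total, but the guards available for any of those shifts (Dana and Okafor) can supply at most 2 among them. So no valid schedule exists.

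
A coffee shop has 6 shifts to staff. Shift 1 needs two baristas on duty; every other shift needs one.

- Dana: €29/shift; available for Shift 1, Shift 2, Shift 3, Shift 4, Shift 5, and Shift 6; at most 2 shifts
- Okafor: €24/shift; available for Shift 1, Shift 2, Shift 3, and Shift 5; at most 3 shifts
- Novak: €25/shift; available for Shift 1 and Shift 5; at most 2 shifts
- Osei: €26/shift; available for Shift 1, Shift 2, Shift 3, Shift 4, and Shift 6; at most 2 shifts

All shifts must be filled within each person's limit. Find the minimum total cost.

Picking the cheapest available barista for each shift independently would cost €173, but that ignores the shift limits.
An optimal schedule: Shift 1→Okafor+Novak, Shift 2→Okafor, Shift 3→Okafor, Shift 4→Osei, Shift 5→Novak, Shift 6→Osei.
Total: 24 + 25 + 24 + 24 + 26 + 25 + 26 = €174.

€174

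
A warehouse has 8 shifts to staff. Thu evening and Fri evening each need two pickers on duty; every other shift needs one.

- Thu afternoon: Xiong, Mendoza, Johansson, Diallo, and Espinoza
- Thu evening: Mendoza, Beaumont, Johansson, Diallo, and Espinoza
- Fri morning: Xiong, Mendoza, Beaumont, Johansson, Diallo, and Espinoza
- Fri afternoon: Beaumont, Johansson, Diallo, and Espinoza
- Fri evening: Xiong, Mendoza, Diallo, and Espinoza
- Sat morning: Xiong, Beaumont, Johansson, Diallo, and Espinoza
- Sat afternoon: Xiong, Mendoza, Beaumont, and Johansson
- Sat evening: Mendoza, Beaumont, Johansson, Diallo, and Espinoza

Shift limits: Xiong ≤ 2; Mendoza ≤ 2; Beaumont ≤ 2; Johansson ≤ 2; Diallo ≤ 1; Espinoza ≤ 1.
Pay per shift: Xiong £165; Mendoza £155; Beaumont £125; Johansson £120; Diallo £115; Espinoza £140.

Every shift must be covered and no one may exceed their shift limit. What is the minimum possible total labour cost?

£1385

Picking the cheapest available picker for each shift independently would cost £1185, but that ignores the shift limits.
An optimal schedule: Thu afternoon→Xiong, Thu evening→Johansson+Espinoza, Fri morning→Johansson, Fri afternoon→Beaumont, Fri evening→Mendoza+Diallo, Sat morning→Beaumont, Sat afternoon→Xiong, Sat evening→Mendoza.
Total: 165 + 120 + 140 + 120 + 125 + 155 + 115 + 125 + 165 + 155 = £1385.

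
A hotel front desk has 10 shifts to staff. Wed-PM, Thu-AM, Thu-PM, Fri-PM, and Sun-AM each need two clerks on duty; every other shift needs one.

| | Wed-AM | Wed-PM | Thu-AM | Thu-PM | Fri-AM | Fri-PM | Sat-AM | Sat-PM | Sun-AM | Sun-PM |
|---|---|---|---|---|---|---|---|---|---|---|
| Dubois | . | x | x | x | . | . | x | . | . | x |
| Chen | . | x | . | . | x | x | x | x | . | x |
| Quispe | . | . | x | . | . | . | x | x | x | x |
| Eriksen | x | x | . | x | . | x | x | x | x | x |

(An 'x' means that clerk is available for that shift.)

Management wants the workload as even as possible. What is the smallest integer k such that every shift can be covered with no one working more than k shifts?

4

With 4 clerks and 15 worker-slots to fill, someone must work at least ⌈15/4⌉ = 4 shifts, so k ≥ 4.
k = 4 works: Wed-AM→Eriksen, Wed-PM→Dubois+Chen, Thu-AM→Dubois+Quispe, Thu-PM→Dubois+Eriksen, Fri-AM→Chen, Fri-PM→Chen+Eriksen, Sat-AM→Dubois, Sat-PM→Chen, Sun-AM→Quispe+Eriksen, Sun-PM→Quispe.
Loads: Dubois 4, Chen 4, Quispe 3, Eriksen 4 — all ≤ 4.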